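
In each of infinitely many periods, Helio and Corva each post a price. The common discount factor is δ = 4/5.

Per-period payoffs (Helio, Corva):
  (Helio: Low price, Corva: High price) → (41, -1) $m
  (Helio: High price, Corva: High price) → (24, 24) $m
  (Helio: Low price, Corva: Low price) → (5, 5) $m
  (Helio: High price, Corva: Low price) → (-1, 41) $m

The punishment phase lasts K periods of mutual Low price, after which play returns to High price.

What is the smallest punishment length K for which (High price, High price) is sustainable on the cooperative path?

2

Need Σ_{k=1}^{K} δ^k ≥ (41−24)/(24−5) = 0.8947 at δ = 4/5.
At K = 1 the sum is 0.8000 < 0.8947; at K = 2 it is 1.4400 ≥ 0.8947.
So the minimum punishment length is K = 2.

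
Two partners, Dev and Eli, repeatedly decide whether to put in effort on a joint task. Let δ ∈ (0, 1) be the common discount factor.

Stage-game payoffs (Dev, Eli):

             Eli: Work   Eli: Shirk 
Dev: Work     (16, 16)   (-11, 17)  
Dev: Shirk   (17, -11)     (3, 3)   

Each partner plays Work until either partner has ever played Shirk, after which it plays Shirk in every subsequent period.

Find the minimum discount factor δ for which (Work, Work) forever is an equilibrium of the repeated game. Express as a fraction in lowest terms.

Under grim trigger the critical discount factor is (T−C)/(T−P) with T = 17, C = 16, P = 3.
δ* = (17−16)/(17−3) = 1/14.

1/14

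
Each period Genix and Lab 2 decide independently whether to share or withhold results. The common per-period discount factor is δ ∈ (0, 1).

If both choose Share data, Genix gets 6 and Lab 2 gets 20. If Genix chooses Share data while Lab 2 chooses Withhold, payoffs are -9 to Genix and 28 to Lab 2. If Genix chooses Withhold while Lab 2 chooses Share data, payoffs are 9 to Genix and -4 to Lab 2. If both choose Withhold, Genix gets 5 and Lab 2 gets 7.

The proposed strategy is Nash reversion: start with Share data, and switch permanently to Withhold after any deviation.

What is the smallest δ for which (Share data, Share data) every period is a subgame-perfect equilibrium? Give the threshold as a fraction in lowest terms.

For Genix: deviation gain 9−6 = 3, per-period punishment loss 6−5 = 1. IC gives δ ≥ 3/4.
For Lab 2: gain 8, loss 13 per period, so δ ≥ 8/21.
The tighter constraint is Genix's, so cooperation needs δ ≥ 3/4.

3/4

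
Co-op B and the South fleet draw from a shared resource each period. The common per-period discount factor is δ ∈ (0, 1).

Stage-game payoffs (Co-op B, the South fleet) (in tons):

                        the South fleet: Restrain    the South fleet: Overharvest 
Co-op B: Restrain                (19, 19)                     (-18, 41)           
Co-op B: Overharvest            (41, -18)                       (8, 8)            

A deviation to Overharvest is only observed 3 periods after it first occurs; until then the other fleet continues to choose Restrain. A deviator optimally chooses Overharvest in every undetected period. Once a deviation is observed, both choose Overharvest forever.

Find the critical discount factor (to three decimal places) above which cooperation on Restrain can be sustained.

0.874

Deviating for the 3 undetected periods gains 41−19 = 22 per period over cooperation, then loses 19−8 = 11 per period forever once punishment starts.
Gain: 22(1 + δ + … + δ^2); loss: 11·δ^3/(1−δ).
No profitable deviation ⇔ 22(1−δ^3) ≤ 11·δ^3, i.e. δ^3 ≥ 22/(22+11) = 2/3.
Hence δ ≥ (2/3)^(1/3) ≈ 0.874.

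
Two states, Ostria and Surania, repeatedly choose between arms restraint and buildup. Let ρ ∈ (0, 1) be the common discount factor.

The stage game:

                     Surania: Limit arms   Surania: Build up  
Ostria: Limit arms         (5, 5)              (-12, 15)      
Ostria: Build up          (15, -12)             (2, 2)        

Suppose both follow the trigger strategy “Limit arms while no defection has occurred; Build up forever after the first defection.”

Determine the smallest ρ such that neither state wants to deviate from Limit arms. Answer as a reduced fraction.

10/13

Cooperation forever yields 5 each period: 5/(1−ρ).
Deviating yields 15 once, then 2 forever: 15 + 2ρ/(1−ρ).
No profitable deviation requires 5/(1−ρ) ≥ 15 + 2ρ/(1−ρ).
Multiplying by (1−ρ): 5 ≥ 15(1−ρ) + 2ρ = 15 − 13ρ.
So 13ρ ≥ 10, i.e. ρ ≥ 10/13.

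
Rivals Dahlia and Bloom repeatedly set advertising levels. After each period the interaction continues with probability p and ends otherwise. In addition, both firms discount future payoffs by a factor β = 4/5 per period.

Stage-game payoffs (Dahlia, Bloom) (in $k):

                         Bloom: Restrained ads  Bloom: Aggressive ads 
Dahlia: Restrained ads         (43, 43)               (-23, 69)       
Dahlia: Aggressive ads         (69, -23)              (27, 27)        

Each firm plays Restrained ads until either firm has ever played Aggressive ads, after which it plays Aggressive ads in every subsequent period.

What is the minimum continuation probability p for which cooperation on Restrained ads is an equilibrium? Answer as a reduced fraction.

65/84

Expected continuation weight on next period's payoff is β·p = 4/5·p, which plays the role of the discount factor.
Cooperation requires 4/5·p ≥ (69−43)/(69−27) = 13/21, hence p ≥ 65/84.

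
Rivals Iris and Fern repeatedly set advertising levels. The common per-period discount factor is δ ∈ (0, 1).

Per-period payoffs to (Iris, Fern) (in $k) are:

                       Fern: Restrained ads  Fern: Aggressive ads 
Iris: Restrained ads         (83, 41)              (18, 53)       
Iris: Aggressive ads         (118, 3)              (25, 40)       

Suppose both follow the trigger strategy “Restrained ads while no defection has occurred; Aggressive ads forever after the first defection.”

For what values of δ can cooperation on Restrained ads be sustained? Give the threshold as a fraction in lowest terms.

Iris's threshold: (118−83)/(118−25) = 35/93.
Fern's threshold: (53−41)/(53−40) = 12/13.
35/93 < 12/13, so Fern binds and δ* = 12/13.

12/13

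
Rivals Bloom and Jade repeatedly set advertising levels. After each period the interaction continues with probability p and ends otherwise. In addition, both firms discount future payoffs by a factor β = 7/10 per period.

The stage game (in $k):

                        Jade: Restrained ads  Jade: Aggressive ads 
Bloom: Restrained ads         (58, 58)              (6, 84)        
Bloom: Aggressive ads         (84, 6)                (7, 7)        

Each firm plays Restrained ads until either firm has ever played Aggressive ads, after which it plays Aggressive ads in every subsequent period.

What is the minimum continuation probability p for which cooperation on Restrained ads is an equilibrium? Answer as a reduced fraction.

With continuation probability p and discount β, the effective per-period discount factor is βp.
Grim-trigger IC: βp ≥ (84−58)/(84−7) = 26/77.
So p ≥ (26/77)/(7/10) = 260/539.

260/539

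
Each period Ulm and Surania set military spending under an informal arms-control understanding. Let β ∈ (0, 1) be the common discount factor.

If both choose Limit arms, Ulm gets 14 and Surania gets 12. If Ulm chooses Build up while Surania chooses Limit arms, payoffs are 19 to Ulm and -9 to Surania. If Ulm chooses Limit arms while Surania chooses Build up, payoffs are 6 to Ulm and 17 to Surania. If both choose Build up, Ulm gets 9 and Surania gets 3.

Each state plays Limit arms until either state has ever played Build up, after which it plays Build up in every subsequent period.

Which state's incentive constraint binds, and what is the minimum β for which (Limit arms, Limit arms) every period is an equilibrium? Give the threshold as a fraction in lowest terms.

Ulm: cooperation gives 14 each period; deviation gives 19 once then 9 forever.
  14/(1−β) ≥ 19 + 9β/(1−β) ⇒ β ≥ 5/10 = 1/2.
Surania: cooperation gives 12 each period; deviation gives 17 once then 3 forever.
  β ≥ 5/14.
Both must hold, so the binding constraint is Ulm's: β ≥ 1/2.

Ulm; β ≥ 1/2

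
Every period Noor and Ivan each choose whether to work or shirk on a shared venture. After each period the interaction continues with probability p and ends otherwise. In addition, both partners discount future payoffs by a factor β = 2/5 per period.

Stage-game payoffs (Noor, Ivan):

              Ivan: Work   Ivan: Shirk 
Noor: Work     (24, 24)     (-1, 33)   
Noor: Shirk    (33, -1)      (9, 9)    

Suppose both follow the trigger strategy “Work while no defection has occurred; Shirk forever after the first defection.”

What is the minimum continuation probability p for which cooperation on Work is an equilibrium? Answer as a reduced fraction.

15/16

Expected continuation weight on next period's payoff is β·p = 2/5·p, which plays the role of the discount factor.
Cooperation requires 2/5·p ≥ (33−24)/(33−9) = 3/8, hence p ≥ 15/16.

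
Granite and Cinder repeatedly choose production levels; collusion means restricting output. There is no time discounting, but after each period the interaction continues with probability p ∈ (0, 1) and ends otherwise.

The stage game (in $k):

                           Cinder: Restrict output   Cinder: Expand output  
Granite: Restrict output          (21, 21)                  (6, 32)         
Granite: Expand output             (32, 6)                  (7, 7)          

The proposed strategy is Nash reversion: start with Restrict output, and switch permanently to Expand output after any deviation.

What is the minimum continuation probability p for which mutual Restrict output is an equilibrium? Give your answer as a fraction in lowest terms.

With no time discounting, the continuation probability p plays the role of the discount factor.
Grim-trigger IC: 21/(1−p) ≥ 32 + 7p/(1−p) ⇒ p ≥ (32−21)/(32−7) = 11/25.

11/25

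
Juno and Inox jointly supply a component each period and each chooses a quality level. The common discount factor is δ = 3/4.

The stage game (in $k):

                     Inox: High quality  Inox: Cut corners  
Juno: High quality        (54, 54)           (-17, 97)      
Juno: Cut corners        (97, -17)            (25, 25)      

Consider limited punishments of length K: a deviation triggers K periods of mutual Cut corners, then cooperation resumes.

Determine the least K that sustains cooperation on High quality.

3

Need Σ_{k=1}^{K} δ^k ≥ (97−54)/(54−25) = 1.4828 at δ = 3/4.
At K = 2 the sum is 1.3125 < 1.4828; at K = 3 it is 1.7344 ≥ 1.4828.
So the minimum punishment length is K = 3.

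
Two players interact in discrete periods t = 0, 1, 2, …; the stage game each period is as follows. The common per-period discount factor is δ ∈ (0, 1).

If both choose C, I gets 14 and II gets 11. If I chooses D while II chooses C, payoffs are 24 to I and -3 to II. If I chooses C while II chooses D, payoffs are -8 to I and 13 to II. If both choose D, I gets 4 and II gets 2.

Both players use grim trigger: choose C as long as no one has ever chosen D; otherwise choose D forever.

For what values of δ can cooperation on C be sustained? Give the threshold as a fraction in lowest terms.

1/2

I: cooperation gives 14 each period; deviation gives 24 once then 4 forever.
  14/(1−δ) ≥ 24 + 4δ/(1−δ) ⇒ δ ≥ 10/20 = 1/2.
II: cooperation gives 11 each period; deviation gives 13 once then 2 forever.
  δ ≥ 2/11.
Both must hold, so the binding constraint is I's: δ ≥ 1/2.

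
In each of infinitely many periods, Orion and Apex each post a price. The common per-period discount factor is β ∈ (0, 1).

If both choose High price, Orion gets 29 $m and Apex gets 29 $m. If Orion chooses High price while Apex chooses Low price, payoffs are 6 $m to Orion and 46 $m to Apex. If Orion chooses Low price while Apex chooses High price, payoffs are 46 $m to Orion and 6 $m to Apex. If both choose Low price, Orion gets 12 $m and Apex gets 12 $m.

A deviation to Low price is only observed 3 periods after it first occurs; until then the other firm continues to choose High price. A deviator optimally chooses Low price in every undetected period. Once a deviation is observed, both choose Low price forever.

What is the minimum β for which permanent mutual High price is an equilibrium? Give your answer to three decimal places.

Deviating for the 3 undetected periods gains 46−29 = 17 per period over cooperation, then loses 29−12 = 17 per period forever once punishment starts.
Gain: 17(1 + β + … + β^2); loss: 17·β^3/(1−β).
No profitable deviation ⇔ 17(1−β^3) ≤ 17·β^3, i.e. β^3 ≥ 17/(17+17) = 1/2.
Hence β ≥ (1/2)^(1/3) ≈ 0.794.

0.794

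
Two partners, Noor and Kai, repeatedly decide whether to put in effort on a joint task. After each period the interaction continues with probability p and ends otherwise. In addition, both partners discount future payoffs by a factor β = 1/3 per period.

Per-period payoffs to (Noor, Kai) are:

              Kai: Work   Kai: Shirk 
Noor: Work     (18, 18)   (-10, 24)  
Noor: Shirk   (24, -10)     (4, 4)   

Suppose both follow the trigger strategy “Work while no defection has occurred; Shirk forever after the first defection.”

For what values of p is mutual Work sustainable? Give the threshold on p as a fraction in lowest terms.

9/10

With continuation probability p and discount β, the effective per-period discount factor is βp.
Grim-trigger IC: βp ≥ (24−18)/(24−4) = 3/10.
So p ≥ (3/10)/(1/3) = 9/10.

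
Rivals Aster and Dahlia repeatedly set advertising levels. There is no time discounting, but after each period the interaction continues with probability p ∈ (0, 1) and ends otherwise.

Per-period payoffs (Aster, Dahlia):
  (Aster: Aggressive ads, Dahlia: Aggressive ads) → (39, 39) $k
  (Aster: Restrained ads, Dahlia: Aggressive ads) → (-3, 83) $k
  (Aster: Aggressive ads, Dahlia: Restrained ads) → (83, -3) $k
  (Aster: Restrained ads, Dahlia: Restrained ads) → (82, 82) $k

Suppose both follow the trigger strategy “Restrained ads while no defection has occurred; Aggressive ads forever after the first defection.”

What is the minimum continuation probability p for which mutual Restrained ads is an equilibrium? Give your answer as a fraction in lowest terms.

1/44

With no time discounting, the continuation probability p plays the role of the discount factor.
Grim-trigger IC: 82/(1−p) ≥ 83 + 39p/(1−p) ⇒ p ≥ (83−82)/(83−39) = 1/44.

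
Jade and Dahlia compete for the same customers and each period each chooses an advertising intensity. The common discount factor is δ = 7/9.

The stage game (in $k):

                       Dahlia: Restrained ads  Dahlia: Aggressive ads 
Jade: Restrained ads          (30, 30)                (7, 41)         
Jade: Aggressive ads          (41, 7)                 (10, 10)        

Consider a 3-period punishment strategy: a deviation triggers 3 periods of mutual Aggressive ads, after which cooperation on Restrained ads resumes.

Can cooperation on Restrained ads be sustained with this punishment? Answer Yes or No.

A one-shot deviation gives 41 now, then 10 for 3 periods, then back to 30.
Gain from deviating: (41−30) today; loss: (30−10) in each of the next 3 periods.
No-deviation condition: (30−10)(δ+…+δ^3) ≥ 41−30, i.e. δ+…+δ^3 ≥ 11/20.
At δ = 7/9: δ+…+δ^3 = 1.8532 ≥ 0.5500.
So cooperation is sustainable.

Yes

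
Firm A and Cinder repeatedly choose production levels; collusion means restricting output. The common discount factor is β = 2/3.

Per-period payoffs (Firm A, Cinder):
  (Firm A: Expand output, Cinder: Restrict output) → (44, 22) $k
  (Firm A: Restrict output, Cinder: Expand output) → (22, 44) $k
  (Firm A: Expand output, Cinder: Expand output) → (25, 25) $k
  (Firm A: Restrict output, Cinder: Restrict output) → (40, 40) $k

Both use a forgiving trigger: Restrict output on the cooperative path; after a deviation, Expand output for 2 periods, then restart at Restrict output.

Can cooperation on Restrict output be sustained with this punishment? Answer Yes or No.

IC: β+…+β^2 ≥ (44−40)/(40−25) = 4/15.
At β = 2/3: partial sum = 1.1111 ≥ 0.2667. Cooperation sustainable.

Yes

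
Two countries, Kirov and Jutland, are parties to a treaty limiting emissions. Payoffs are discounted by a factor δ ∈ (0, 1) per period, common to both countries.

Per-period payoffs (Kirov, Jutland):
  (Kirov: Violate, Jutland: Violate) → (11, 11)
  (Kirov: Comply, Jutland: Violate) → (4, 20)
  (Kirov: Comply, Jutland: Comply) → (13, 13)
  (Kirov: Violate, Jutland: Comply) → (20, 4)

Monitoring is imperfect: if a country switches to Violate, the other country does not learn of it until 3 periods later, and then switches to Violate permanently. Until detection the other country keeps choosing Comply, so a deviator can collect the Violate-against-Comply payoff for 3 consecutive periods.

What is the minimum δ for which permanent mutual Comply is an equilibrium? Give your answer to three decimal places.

0.920

A deviator earns 20 for 3 periods, then 11 forever; cooperating earns 13 forever. Multiplying the IC by (1−δ):
13 ≥ 20(1−δ^3) + 11δ^3, so 9·δ^3 ≥ 7 and δ^3 ≥ 7/9.
δ ≥ (7/9)^(1/3) ≈ 0.920.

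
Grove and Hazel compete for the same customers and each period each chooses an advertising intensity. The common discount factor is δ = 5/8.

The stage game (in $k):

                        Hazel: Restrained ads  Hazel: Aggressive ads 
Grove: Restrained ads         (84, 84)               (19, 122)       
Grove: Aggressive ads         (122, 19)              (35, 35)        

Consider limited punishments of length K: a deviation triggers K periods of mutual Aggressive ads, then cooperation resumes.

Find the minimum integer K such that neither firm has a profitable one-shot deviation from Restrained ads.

2

No profitable deviation requires (84−35)(δ+…+δ^K) ≥ 122−84, i.e. δ+…+δ^K ≥ 38/49 ≈ 0.7755.
With δ = 5/8, the partial sums are K=1: 0.6250, K=2: 1.0156.
K = 2 is the first length at which the sum reaches 0.7755.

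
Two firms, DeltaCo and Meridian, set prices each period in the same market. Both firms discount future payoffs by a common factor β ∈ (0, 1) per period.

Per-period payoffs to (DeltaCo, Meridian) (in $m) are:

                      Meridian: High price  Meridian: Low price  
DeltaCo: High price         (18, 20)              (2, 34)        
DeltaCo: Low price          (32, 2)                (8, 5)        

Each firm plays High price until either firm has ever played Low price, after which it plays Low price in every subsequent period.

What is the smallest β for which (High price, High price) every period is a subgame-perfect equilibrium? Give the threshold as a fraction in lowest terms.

7/12

DeltaCo: cooperation gives 18 each period; deviation gives 32 once then 8 forever.
  18/(1−β) ≥ 32 + 8β/(1−β) ⇒ β ≥ 14/24 = 7/12.
Meridian: cooperation gives 20 each period; deviation gives 34 once then 5 forever.
  β ≥ 14/29.
Both must hold, so the binding constraint is DeltaCo's: β ≥ 7/12.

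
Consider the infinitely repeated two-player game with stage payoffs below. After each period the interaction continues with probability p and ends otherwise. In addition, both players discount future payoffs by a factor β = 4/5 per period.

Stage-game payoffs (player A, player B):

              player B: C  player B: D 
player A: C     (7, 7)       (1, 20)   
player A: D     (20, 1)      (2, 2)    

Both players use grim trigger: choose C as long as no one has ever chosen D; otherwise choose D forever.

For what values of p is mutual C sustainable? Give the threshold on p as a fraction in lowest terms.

65/72

With continuation probability p and discount β, the effective per-period discount factor is βp.
Grim-trigger IC: βp ≥ (20−7)/(20−2) = 13/18.
So p ≥ (13/18)/(4/5) = 65/72.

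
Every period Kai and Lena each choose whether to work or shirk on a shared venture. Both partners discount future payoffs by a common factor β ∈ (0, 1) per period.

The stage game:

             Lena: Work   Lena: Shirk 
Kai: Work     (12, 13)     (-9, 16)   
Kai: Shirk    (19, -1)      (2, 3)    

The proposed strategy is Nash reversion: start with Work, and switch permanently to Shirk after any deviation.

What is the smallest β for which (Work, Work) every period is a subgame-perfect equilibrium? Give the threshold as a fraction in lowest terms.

7/17

Kai's threshold: (19−12)/(19−2) = 7/17.
Lena's threshold: (16−13)/(16−3) = 3/13.
7/17 > 3/13, so Kai binds and β* = 7/17.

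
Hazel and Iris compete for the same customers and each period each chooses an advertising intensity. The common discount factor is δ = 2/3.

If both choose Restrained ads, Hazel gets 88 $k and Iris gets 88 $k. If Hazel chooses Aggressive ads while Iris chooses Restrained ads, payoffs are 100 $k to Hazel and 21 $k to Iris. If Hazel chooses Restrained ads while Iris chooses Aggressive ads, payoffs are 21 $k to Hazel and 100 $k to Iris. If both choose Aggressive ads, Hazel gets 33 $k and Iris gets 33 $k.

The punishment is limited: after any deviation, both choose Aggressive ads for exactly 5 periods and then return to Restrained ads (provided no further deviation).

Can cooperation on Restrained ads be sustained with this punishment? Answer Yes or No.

Yes

IC: δ+…+δ^5 ≥ (100−88)/(88−33) = 12/55.
At δ = 2/3: partial sum = 1.7366 ≥ 0.2182. Cooperation sustainable.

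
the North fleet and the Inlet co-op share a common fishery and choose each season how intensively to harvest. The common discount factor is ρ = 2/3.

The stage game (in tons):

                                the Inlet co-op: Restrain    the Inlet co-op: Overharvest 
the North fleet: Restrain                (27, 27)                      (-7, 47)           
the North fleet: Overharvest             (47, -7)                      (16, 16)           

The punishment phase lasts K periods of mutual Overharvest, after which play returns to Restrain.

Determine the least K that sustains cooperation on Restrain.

6

No profitable deviation requires (27−16)(ρ+…+ρ^K) ≥ 47−27, i.e. ρ+…+ρ^K ≥ 20/11 ≈ 1.8182.
With ρ = 2/3, the partial sums are K=1: 0.6667, K=2: 1.1111, K=3: 1.4074, K=4: 1.6049, K=5: 1.7366, K=6: 1.8244.
K = 6 is the first length at which the sum reaches 1.8182.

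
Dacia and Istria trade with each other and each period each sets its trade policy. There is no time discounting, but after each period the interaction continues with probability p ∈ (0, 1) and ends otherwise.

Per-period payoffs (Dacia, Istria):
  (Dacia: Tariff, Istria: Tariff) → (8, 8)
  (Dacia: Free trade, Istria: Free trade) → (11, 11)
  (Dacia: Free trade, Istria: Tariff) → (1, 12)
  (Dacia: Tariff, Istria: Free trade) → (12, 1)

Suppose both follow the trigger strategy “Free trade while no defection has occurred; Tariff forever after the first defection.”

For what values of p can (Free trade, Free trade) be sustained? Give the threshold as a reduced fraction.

Expected cooperation value is 11 + p·11 + p²·11 + … = 11/(1−p); deviation gives 12 + p·8/(1−p).
11 ≥ 12(1−p) + 8p ⇒ 4p ≥ 1 ⇒ p ≥ 1/4.

1/4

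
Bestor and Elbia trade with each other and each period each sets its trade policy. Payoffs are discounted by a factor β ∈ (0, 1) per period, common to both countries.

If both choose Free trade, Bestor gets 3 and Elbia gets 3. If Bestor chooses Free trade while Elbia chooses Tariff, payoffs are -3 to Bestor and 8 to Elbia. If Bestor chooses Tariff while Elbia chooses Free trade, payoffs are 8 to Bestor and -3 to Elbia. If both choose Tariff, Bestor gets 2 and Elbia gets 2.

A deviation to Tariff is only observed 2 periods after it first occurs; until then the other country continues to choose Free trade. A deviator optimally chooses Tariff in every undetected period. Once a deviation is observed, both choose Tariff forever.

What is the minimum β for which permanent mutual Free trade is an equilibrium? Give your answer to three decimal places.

0.913

Deviating for the 2 undetected periods gains 8−3 = 5 per period over cooperation, then loses 3−2 = 1 per period forever once punishment starts.
Gain: 5(1 + β + … + β^1); loss: 1·β^2/(1−β).
No profitable deviation ⇔ 5(1−β^2) ≤ 1·β^2, i.e. β^2 ≥ 5/(5+1) = 5/6.
Hence β ≥ (5/6)^(1/2) ≈ 0.913.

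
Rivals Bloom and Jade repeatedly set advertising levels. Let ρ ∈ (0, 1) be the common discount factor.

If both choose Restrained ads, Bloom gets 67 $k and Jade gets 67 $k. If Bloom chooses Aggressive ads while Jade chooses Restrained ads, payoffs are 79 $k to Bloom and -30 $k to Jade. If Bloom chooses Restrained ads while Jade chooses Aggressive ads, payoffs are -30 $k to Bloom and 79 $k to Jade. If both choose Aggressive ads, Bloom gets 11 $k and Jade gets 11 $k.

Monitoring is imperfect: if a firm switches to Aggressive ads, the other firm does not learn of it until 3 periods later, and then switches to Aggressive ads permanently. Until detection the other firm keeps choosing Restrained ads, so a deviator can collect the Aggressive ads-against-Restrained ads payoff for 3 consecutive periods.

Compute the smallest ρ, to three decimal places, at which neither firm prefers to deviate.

The best deviation is to choose Aggressive ads for all 3 undetected periods, earning 79 each, then 11 forever once detected.
Deviation value: 79(1−ρ^3)/(1−ρ) + 11ρ^3/(1−ρ); cooperation value: 67/(1−ρ).
IC: 67 ≥ 79(1−ρ^3) + 11ρ^3 = 79 − 68ρ^3.
So ρ^3 ≥ 12/68 = 3/17, giving ρ ≥ (3/17)^(1/3) ≈ 0.561.

0.561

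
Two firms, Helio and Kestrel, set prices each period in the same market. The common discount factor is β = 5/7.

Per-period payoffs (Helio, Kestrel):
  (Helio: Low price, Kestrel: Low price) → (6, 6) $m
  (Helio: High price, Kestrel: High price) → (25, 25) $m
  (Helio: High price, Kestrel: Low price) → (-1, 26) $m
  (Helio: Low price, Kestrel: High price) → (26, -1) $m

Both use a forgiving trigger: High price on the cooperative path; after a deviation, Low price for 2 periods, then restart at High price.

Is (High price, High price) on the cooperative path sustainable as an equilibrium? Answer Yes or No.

A one-shot deviation gives 26 now, then 6 for 2 periods, then back to 25.
Gain from deviating: (26−25) today; loss: (25−6) in each of the next 2 periods.
No-deviation condition: (25−6)(β+…+β^2) ≥ 26−25, i.e. β+…+β^2 ≥ 1/19.
At β = 5/7: β+…+β^2 = 1.2245 ≥ 0.0526.
So cooperation is sustainable.

Yes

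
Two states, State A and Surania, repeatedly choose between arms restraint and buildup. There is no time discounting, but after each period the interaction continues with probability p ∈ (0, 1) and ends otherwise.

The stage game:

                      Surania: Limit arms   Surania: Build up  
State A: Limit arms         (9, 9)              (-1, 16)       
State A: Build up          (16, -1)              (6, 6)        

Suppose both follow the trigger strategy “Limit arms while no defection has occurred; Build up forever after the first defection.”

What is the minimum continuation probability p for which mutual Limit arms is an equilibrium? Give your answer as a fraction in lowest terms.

Expected cooperation value is 9 + p·9 + p²·9 + … = 9/(1−p); deviation gives 16 + p·6/(1−p).
9 ≥ 16(1−p) + 6p ⇒ 10p ≥ 7 ⇒ p ≥ 7/10.

7/10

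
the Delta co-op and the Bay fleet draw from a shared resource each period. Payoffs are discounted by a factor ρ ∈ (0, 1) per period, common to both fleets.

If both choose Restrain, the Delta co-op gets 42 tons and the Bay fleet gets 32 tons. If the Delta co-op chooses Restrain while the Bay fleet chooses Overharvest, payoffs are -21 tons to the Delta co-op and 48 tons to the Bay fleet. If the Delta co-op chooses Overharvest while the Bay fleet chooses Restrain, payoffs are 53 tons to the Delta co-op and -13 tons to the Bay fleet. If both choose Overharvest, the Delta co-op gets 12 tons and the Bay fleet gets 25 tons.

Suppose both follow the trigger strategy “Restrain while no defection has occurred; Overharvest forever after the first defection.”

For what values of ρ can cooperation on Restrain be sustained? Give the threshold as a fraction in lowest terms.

16/23

the Delta co-op's threshold: (53−42)/(53−12) = 11/41.
the Bay fleet's threshold: (48−32)/(48−25) = 16/23.
11/41 < 16/23, so the Bay fleet binds and ρ* = 16/23.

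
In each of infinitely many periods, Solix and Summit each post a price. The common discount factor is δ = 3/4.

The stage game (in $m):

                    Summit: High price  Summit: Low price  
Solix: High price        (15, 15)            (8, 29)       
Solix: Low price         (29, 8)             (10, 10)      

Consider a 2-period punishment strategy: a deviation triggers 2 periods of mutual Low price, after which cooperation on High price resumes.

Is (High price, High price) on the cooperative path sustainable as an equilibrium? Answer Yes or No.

A one-shot deviation gives 29 now, then 10 for 2 periods, then back to 15.
Gain from deviating: (29−15) today; loss: (15−10) in each of the next 2 periods.
No-deviation condition: (15−10)(δ+…+δ^2) ≥ 29−15, i.e. δ+…+δ^2 ≥ 14/5.
At δ = 3/4: δ+…+δ^2 = 1.3125 < 2.8000.
So cooperation is not sustainable.

No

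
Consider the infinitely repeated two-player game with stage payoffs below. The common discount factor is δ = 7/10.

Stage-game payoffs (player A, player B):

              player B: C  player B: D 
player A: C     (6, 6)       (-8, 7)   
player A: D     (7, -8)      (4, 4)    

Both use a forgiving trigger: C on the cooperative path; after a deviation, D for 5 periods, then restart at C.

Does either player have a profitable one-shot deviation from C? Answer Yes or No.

No

IC: δ+…+δ^5 ≥ (7−6)/(6−4) = 1/2.
At δ = 7/10: partial sum = 1.9412 ≥ 0.5000. Cooperation sustainable.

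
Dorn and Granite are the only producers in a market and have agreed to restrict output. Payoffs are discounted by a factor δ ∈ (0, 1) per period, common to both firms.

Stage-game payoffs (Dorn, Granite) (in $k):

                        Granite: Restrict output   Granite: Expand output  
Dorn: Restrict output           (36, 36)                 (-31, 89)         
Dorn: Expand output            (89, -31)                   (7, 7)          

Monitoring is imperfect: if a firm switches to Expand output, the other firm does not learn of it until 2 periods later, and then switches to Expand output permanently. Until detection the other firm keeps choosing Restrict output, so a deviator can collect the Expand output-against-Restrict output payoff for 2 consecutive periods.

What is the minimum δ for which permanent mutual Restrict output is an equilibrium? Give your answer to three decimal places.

Deviating for the 2 undetected periods gains 89−36 = 53 per period over cooperation, then loses 36−7 = 29 per period forever once punishment starts.
Gain: 53(1 + δ + … + δ^1); loss: 29·δ^2/(1−δ).
No profitable deviation ⇔ 53(1−δ^2) ≤ 29·δ^2, i.e. δ^2 ≥ 53/(53+29) = 53/82.
Hence δ ≥ (53/82)^(1/2) ≈ 0.804.

0.804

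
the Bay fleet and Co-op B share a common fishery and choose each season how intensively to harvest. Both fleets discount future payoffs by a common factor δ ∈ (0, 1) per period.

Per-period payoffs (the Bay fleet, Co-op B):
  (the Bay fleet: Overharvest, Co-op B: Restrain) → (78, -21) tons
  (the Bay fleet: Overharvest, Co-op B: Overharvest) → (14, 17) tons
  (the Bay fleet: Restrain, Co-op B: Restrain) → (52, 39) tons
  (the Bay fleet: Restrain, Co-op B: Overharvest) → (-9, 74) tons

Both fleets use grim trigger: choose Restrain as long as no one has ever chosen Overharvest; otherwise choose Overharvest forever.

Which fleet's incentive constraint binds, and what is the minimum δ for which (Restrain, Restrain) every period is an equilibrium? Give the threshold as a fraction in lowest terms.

Co-op B; δ ≥ 35/57

the Bay fleet: cooperation gives 52 each period; deviation gives 78 once then 14 forever.
  52/(1−δ) ≥ 78 + 14δ/(1−δ) ⇒ δ ≥ 26/64 = 13/32.
Co-op B: cooperation gives 39 each period; deviation gives 74 once then 17 forever.
  δ ≥ 35/57.
Both must hold, so the binding constraint is Co-op B's: δ ≥ 35/57.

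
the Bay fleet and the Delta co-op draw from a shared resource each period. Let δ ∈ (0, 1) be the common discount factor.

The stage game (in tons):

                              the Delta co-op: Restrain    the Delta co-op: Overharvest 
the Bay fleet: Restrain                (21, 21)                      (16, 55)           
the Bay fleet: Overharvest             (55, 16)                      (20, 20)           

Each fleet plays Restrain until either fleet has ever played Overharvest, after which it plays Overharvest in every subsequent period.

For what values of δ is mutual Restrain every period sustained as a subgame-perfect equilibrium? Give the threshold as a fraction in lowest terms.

Cooperation forever yields 21 each period: 21/(1−δ).
Deviating yields 55 once, then 20 forever: 55 + 20δ/(1−δ).
No profitable deviation requires 21/(1−δ) ≥ 55 + 20δ/(1−δ).
Multiplying by (1−δ): 21 ≥ 55(1−δ) + 20δ = 55 − 35δ.
So 35δ ≥ 34, i.e. δ ≥ 34/35.

34/35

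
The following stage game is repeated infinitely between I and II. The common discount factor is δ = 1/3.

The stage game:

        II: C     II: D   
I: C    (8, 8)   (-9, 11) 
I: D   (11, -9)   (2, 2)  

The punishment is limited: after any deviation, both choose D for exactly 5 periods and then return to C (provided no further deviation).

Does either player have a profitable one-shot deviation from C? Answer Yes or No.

Comparing payoff streams over the 6 periods until play realigns: cooperate → 8(1+δ+…+δ^5); deviate → 11 + 2(δ+…+δ^5).
Cooperation is sustained iff (8−2)(δ+…+δ^5) ≥ 11−8.
δ+…+δ^5 = 1/3·(1−(1/3)^5)/(1−1/3) = 0.4979, and (11−8)/(8−2) = 0.5000.
0.4979 < 0.5000, so cooperation is not sustainable.

Yes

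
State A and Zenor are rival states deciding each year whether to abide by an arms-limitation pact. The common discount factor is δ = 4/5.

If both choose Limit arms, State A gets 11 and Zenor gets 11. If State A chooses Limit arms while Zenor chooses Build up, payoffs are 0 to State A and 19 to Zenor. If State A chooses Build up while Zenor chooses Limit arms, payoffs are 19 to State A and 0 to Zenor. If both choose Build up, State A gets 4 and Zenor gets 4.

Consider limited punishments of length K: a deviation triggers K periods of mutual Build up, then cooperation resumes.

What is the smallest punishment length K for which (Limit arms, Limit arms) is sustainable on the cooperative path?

Need Σ_{k=1}^{K} δ^k ≥ (19−11)/(11−4) = 1.1429 at δ = 4/5.
At K = 1 the sum is 0.8000 < 1.1429; at K = 2 it is 1.4400 ≥ 1.1429.
So the minimum punishment length is K = 2.

2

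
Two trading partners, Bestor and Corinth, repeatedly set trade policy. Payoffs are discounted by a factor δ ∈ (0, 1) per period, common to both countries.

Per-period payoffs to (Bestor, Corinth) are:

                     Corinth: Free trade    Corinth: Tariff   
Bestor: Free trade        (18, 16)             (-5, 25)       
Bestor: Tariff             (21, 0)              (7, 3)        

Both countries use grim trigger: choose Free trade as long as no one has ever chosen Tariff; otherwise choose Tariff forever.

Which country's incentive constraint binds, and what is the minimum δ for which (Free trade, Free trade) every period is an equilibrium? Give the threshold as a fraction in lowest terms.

Bestor: cooperation gives 18 each period; deviation gives 21 once then 7 forever.
  18/(1−δ) ≥ 21 + 7δ/(1−δ) ⇒ δ ≥ 3/14.
Corinth: cooperation gives 16 each period; deviation gives 25 once then 3 forever.
  δ ≥ 9/22.
Both must hold, so the binding constraint is Corinth's: δ ≥ 9/22.

Corinth; δ ≥ 9/22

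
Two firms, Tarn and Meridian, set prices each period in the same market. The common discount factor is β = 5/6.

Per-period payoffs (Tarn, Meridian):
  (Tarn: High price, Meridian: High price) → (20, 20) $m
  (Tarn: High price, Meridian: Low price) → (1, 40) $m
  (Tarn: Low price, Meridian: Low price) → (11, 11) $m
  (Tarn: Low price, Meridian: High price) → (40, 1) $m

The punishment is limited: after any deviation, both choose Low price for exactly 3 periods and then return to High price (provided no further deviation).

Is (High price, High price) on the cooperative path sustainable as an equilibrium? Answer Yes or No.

No

Comparing payoff streams over the 4 periods until play realigns: cooperate → 20(1+β+…+β^3); deviate → 40 + 11(β+…+β^3).
Cooperation is sustained iff (20−11)(β+…+β^3) ≥ 40−20.
β+…+β^3 = 5/6·(1−(5/6)^3)/(1−5/6) = 2.1065, and (40−20)/(20−11) = 2.2222.
2.1065 < 2.2222, so cooperation is not sustainable.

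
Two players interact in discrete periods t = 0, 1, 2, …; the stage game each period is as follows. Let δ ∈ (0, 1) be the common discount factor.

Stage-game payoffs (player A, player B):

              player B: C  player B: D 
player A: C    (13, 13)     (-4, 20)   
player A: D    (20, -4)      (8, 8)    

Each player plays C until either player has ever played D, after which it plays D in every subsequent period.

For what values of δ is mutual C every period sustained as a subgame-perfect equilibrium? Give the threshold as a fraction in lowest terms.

Under grim trigger the critical discount factor is (T−C)/(T−P) with T = 20, C = 13, P = 8.
δ* = (20−13)/(20−8) = 7/12.

7/12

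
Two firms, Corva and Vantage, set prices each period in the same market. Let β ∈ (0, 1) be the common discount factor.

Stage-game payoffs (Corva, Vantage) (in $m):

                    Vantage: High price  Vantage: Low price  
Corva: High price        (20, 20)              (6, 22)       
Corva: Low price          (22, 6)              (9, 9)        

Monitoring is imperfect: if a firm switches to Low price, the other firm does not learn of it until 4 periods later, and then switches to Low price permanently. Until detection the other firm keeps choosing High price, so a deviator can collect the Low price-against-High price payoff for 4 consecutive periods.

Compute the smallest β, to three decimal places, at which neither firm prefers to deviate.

0.626

Deviating for the 4 undetected periods gains 22−20 = 2 per period over cooperation, then loses 20−9 = 11 per period forever once punishment starts.
Gain: 2(1 + β + … + β^3); loss: 11·β^4/(1−β).
No profitable deviation ⇔ 2(1−β^4) ≤ 11·β^4, i.e. β^4 ≥ 2/(2+11) = 2/13.
Hence β ≥ (2/13)^(1/4) ≈ 0.626.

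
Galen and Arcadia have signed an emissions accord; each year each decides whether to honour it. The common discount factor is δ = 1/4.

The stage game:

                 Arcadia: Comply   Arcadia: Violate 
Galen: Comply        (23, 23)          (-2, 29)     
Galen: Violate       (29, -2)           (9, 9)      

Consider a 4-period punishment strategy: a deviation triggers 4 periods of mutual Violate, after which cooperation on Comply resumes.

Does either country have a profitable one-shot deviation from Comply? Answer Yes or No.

IC: δ+…+δ^4 ≥ (29−23)/(23−9) = 3/7.
At δ = 1/4: partial sum = 0.3320 < 0.4286. Cooperation not sustainable.

Yes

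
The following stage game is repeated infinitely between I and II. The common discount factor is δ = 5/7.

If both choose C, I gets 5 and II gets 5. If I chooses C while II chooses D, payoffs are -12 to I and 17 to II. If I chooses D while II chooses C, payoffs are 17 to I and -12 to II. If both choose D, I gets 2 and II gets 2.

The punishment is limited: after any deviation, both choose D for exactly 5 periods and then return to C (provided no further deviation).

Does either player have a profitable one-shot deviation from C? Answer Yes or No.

Yes

Comparing payoff streams over the 6 periods until play realigns: cooperate → 5(1+δ+…+δ^5); deviate → 17 + 2(δ+…+δ^5).
Cooperation is sustained iff (5−2)(δ+…+δ^5) ≥ 17−5.
δ+…+δ^5 = 5/7·(1−(5/7)^5)/(1−5/7) = 2.0352, and (17−5)/(5−2) = 4.0000.
2.0352 < 4.0000, so cooperation is not sustainable.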